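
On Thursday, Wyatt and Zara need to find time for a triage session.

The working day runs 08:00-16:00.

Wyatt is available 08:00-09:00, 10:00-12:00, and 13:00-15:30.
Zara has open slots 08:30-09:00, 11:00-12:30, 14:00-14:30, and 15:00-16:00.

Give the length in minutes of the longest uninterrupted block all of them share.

Wyatt ∩ Zara: 08:30–09:00, 11:00–12:00, 14:00–14:30, 15:00–15:30.
Common window lengths: 30, 60, 30, 30 min; longest is 60.

60 minutes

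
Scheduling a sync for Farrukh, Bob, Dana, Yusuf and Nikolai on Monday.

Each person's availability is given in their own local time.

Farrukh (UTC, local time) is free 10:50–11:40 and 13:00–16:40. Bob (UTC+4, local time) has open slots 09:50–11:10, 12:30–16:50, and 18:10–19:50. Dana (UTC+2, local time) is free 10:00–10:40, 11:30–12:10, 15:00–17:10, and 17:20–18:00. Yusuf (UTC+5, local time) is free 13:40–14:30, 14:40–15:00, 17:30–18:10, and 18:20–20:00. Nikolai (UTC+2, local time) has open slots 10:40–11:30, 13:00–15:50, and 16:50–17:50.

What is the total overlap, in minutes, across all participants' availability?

Farrukh → UTC: 10:50–11:40, 13:00–16:40.
Bob → UTC: 05:50–07:10, 08:30–12:50, 14:10–15:50.
Dana → UTC: 08:00–08:40, 09:30–10:10, 13:00–15:10, 15:20–16:00.
Yusuf → UTC: 08:40–09:30, 09:40–10:00, 12:30–13:10, 13:20–15:00.
Nikolai → UTC: 08:40–09:30, 11:00–13:50, 14:50–15:50.
Farrukh ∩ Bob: 10:50–11:40, 14:10–15:50.
Farrukh ∩ Bob ∩ Dana: 14:10–15:10, 15:20–15:50.
Farrukh ∩ Bob ∩ Dana ∩ Yusuf: 14:10–15:00.
Farrukh ∩ Bob ∩ Dana ∩ Yusuf ∩ Nikolai: 14:50–15:00.
Total common minutes: 10.

10 minutes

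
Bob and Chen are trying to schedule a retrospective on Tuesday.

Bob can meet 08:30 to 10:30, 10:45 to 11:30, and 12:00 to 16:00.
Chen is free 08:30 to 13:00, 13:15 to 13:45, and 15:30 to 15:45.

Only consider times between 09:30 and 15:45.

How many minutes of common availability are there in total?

Bob ∩ Chen: 08:30–10:30, 10:45–11:30, 12:00–13:00, 13:15–13:45, 15:30–15:45.
Restricted to 09:30–15:45: 09:30–10:30, 10:45–11:30, 12:00–13:00, 13:15–13:45, 15:30–15:45.
Total common minutes: 60 + 45 + 60 + 30 + 15 = 210.

210 minutes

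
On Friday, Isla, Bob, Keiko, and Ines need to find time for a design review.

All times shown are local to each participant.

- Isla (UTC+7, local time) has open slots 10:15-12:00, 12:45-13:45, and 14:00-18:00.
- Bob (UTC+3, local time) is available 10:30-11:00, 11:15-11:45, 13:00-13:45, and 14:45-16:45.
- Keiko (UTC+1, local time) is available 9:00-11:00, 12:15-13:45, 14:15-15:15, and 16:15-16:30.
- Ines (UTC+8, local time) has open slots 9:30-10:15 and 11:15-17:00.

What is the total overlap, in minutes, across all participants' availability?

Isla → UTC: 03:15–05:00, 05:45–06:45, 07:00–11:00.
Bob → UTC: 07:30–08:00, 08:15–08:45, 10:00–10:45, 11:45–13:45.
Keiko → UTC: 08:00–10:00, 11:15–12:45, 13:15–14:15, 15:15–15:30.
Ines → UTC: 01:30–02:15, 03:15–09:00.
Isla ∩ Bob: 07:30–08:00, 08:15–08:45, 10:00–10:45.
Isla ∩ Bob ∩ Keiko: 08:15–08:45.
Isla ∩ Bob ∩ Keiko ∩ Ines: 08:15–08:45.
Total common minutes: 30.

30 minutes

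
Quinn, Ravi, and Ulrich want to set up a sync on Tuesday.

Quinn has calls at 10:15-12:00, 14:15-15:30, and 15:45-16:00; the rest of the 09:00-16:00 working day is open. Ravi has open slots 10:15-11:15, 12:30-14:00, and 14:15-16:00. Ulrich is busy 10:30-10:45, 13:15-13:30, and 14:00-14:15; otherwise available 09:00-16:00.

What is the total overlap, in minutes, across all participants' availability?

90 minutes

Quinn free within 09:00–16:00: 09:00–10:15, 12:00–14:15, 15:30–15:45.
Ulrich free within 09:00–16:00: 09:00–10:30, 10:45–13:15, 13:30–14:00, 14:15–16:00.
Quinn ∩ Ravi: 12:30–14:00, 15:30–15:45.
Quinn ∩ Ravi ∩ Ulrich: 12:30–13:15, 13:30–14:00, 15:30–15:45.
Total common minutes: 45 + 30 + 15 = 90.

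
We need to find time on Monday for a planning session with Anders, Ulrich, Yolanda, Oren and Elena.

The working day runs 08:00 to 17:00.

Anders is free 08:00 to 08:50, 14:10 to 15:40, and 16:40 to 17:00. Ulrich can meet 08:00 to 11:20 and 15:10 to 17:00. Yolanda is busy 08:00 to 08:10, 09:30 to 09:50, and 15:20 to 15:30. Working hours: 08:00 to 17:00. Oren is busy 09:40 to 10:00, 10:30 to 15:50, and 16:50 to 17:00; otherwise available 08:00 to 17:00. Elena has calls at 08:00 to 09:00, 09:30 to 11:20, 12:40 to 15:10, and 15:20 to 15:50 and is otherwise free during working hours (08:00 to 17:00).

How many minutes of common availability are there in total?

10 minutes

Yolanda free within 08:00–17:00: 08:10–09:30, 09:50–15:20, 15:30–17:00.
Oren free within 08:00–17:00: 08:00–09:40, 10:00–10:30, 15:50–16:50.
Elena free within 08:00–17:00: 09:00–09:30, 11:20–12:40, 15:10–15:20, 15:50–17:00.
Anders ∩ Ulrich: 08:00–08:50, 15:10–15:40, 16:40–17:00.
Anders ∩ Ulrich ∩ Yolanda: 08:10–08:50, 15:10–15:20, 15:30–15:40, 16:40–17:00.
Anders ∩ Ulrich ∩ Yolanda ∩ Oren: 08:10–08:50, 16:40–16:50.
Anders ∩ Ulrich ∩ Yolanda ∩ Oren ∩ Elena: 16:40–16:50.
Total common minutes: 10.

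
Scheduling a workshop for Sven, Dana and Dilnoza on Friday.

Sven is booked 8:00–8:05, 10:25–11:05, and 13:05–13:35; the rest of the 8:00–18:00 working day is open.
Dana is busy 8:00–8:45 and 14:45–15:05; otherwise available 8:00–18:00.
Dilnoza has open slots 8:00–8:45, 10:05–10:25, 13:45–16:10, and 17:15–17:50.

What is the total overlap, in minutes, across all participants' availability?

Sven free within 08:00–18:00: 08:05–10:25, 11:05–13:05, 13:35–18:00.
Dana free within 08:00–18:00: 08:45–14:45, 15:05–18:00.
Sven ∩ Dana: 08:45–10:25, 11:05–13:05, 13:35–14:45, 15:05–18:00.
Sven ∩ Dana ∩ Dilnoza: 10:05–10:25, 13:45–14:45, 15:05–16:10, 17:15–17:50.
Total common minutes: 20 + 60 + 65 + 35 = 180.

180 minutes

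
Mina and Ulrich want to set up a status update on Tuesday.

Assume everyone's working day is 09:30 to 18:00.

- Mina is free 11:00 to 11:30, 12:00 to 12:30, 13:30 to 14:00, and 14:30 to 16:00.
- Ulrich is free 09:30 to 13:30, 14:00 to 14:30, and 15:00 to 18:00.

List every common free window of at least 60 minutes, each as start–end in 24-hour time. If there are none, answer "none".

15:00–16:00

Mina ∩ Ulrich: 11:00–11:30, 12:00–12:30, 15:00–16:00.
Windows ≥ 60 min: 15:00–16:00.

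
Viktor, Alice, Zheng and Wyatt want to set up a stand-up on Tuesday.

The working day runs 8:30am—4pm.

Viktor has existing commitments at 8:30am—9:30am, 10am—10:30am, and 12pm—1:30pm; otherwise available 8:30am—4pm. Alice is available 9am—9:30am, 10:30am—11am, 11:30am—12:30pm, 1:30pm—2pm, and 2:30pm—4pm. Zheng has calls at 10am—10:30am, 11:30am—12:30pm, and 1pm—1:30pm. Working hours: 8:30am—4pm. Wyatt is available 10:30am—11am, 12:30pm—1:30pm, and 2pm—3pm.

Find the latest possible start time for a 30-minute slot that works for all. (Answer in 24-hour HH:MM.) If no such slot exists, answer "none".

14:30

Viktor free within 08:30–16:00: 09:30–10:00, 10:30–12:00, 13:30–16:00.
Zheng free within 08:30–16:00: 08:30–10:00, 10:30–11:30, 12:30–13:00, 13:30–16:00.
Viktor ∩ Alice: 10:30–11:00, 11:30–12:00, 13:30–14:00, 14:30–16:00.
Viktor ∩ Alice ∩ Zheng: 10:30–11:00, 13:30–14:00, 14:30–16:00.
Viktor ∩ Alice ∩ Zheng ∩ Wyatt: 10:30–11:00, 14:30–15:00.
Windows ≥ 30 min: 10:30–11:00, 14:30–15:00.
Latest start in the last window 14:30–15:00 is 15:00 − 30 min = 14:30.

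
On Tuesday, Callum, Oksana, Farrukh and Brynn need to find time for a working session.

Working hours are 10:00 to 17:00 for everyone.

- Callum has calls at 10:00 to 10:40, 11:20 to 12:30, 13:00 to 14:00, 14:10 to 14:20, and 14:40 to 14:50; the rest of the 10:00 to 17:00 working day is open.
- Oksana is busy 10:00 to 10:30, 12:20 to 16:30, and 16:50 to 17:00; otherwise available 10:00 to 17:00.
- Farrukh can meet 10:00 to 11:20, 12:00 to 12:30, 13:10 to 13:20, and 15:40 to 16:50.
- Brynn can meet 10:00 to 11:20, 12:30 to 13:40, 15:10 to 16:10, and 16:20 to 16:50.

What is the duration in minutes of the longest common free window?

40 minutes

Callum free within 10:00–17:00: 10:40–11:20, 12:30–13:00, 14:00–14:10, 14:20–14:40, 14:50–17:00.
Oksana free within 10:00–17:00: 10:30–12:20, 16:30–16:50.
Callum ∩ Oksana: 10:40–11:20, 16:30–16:50.
Callum ∩ Oksana ∩ Farrukh: 10:40–11:20, 16:30–16:50.
Callum ∩ Oksana ∩ Farrukh ∩ Brynn: 10:40–11:20, 16:30–16:50.
Common window lengths: 40, 20 min; longest is 40.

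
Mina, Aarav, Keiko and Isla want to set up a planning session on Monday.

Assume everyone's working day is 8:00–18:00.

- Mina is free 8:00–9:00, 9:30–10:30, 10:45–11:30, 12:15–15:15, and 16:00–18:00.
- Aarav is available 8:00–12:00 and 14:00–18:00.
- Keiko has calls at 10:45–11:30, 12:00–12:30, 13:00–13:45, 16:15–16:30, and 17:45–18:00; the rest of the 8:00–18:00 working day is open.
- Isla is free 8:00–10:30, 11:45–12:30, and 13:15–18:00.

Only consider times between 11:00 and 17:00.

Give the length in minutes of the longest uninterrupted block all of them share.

Keiko free within 08:00–18:00: 08:00–10:45, 11:30–12:00, 12:30–13:00, 13:45–16:15, 16:30–17:45.
Mina ∩ Aarav: 08:00–09:00, 09:30–10:30, 10:45–11:30, 14:00–15:15, 16:00–18:00.
Mina ∩ Aarav ∩ Keiko: 08:00–09:00, 09:30–10:30, 14:00–15:15, 16:00–16:15, 16:30–17:45.
Mina ∩ Aarav ∩ Keiko ∩ Isla: 08:00–09:00, 09:30–10:30, 14:00–15:15, 16:00–16:15, 16:30–17:45.
Restricted to 11:00–17:00: 14:00–15:15, 16:00–16:15, 16:30–17:00.
Common window lengths: 75, 15, 30 min; longest is 75.

75 minutes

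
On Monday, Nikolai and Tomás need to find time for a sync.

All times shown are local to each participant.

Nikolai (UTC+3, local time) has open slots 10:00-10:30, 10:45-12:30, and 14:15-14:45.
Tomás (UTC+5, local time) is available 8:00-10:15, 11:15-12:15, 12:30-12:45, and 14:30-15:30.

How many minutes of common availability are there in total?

15 minutes

Nikolai → UTC: 07:00–07:30, 07:45–09:30, 11:15–11:45.
Tomás → UTC: 03:00–05:15, 06:15–07:15, 07:30–07:45, 09:30–10:30.
Nikolai ∩ Tomás: 07:00–07:15.
Total common minutes: 15.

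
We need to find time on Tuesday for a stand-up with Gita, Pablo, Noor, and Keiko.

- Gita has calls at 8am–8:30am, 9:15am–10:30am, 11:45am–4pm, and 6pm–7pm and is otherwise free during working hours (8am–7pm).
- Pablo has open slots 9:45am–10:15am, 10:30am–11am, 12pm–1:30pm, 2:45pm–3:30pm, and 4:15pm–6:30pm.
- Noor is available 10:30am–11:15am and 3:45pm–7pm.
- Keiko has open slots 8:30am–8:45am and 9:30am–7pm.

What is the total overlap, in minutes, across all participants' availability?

135 minutes

Gita free within 08:00–19:00: 08:30–09:15, 10:30–11:45, 16:00–18:00.
Gita ∩ Pablo: 10:30–11:00, 16:15–18:00.
Gita ∩ Pablo ∩ Noor: 10:30–11:00, 16:15–18:00.
Gita ∩ Pablo ∩ Noor ∩ Keiko: 10:30–11:00, 16:15–18:00.
Total common minutes: 30 + 105 = 135.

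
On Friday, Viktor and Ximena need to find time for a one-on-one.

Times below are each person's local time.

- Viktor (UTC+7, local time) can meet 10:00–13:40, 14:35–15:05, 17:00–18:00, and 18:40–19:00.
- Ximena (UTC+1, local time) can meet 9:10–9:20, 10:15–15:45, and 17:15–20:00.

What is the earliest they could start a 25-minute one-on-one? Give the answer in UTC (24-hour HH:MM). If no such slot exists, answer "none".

10:00

Viktor → UTC: 03:00–06:40, 07:35–08:05, 10:00–11:00, 11:40–12:00.
Ximena → UTC: 08:10–08:20, 09:15–14:45, 16:15–19:00.
Viktor ∩ Ximena: 10:00–11:00, 11:40–12:00.
Windows ≥ 25 min: 10:00–11:00.
Earliest such window starts at 10:00.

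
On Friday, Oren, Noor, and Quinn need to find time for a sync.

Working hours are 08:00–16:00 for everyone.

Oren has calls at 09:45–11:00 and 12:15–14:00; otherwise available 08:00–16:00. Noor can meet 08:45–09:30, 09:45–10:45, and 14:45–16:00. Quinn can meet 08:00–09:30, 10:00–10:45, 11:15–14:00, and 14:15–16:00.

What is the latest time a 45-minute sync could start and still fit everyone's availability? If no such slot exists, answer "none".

15:15

Oren free within 08:00–16:00: 08:00–09:45, 11:00–12:15, 14:00–16:00.
Oren ∩ Noor: 08:45–09:30, 14:45–16:00.
Oren ∩ Noor ∩ Quinn: 08:45–09:30, 14:45–16:00.
Windows ≥ 45 min: 08:45–09:30, 14:45–16:00.
Latest start in the last window 14:45–16:00 is 16:00 − 45 min = 15:15.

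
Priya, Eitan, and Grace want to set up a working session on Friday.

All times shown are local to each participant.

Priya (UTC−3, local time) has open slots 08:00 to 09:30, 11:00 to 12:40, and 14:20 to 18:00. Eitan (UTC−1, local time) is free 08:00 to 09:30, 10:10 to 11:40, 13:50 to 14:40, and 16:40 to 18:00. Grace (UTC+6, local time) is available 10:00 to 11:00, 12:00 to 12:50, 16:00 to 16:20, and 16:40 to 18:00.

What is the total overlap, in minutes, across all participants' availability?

50 minutes

Priya → UTC: 11:00–12:30, 14:00–15:40, 17:20–21:00.
Eitan → UTC: 09:00–10:30, 11:10–12:40, 14:50–15:40, 17:40–19:00.
Grace → UTC: 04:00–05:00, 06:00–06:50, 10:00–10:20, 10:40–12:00.
Priya ∩ Eitan: 11:10–12:30, 14:50–15:40, 17:40–19:00.
Priya ∩ Eitan ∩ Grace: 11:10–12:00.
Total common minutes: 50.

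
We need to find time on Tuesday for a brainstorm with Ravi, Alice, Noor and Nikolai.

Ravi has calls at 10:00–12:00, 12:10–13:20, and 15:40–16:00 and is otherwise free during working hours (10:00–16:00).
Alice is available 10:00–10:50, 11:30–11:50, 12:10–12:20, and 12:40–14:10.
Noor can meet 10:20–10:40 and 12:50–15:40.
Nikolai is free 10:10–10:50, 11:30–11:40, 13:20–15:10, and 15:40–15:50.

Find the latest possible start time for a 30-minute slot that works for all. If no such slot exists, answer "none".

13:40

Ravi free within 10:00–16:00: 12:00–12:10, 13:20–15:40.
Ravi ∩ Alice: 13:20–14:10.
Ravi ∩ Alice ∩ Noor: 13:20–14:10.
Ravi ∩ Alice ∩ Noor ∩ Nikolai: 13:20–14:10.
Windows ≥ 30 min: 13:20–14:10.
Latest start in the last window 13:20–14:10 is 14:10 − 30 min = 13:40.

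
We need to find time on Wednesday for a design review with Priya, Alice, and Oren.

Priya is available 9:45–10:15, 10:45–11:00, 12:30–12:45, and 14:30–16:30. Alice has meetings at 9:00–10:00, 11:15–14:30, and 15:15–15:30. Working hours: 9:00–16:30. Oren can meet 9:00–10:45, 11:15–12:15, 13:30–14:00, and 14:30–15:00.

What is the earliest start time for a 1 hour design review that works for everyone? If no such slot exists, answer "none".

none

Alice free within 09:00–16:30: 10:00–11:15, 14:30–15:15, 15:30–16:30.
Priya ∩ Alice: 10:00–10:15, 10:45–11:00, 14:30–15:15, 15:30–16:30.
Priya ∩ Alice ∩ Oren: 10:00–10:15, 14:30–15:00.
Windows ≥ 60 min: (none).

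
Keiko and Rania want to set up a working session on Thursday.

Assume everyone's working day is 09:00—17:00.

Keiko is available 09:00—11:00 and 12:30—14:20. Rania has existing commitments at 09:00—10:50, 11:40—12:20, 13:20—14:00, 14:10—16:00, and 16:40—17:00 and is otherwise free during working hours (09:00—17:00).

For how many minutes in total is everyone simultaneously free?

70 minutes

Rania free within 09:00–17:00: 10:50–11:40, 12:20–13:20, 14:00–14:10, 16:00–16:40.
Keiko ∩ Rania: 10:50–11:00, 12:30–13:20, 14:00–14:10.
Total common minutes: 10 + 50 + 10 = 70.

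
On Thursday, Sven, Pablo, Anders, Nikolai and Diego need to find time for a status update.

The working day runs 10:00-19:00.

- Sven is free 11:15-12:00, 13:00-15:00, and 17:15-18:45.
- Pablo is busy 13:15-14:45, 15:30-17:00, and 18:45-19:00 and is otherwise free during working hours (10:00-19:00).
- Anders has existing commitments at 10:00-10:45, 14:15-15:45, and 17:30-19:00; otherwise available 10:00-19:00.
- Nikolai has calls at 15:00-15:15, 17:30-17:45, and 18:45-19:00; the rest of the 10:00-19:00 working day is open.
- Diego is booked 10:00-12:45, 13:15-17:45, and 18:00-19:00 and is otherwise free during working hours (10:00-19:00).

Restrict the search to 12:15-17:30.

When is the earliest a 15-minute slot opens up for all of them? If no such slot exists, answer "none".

Pablo free within 10:00–19:00: 10:00–13:15, 14:45–15:30, 17:00–18:45.
Anders free within 10:00–19:00: 10:45–14:15, 15:45–17:30.
Nikolai free within 10:00–19:00: 10:00–15:00, 15:15–17:30, 17:45–18:45.
Diego free within 10:00–19:00: 12:45–13:15, 17:45–18:00.
Sven ∩ Pablo: 11:15–12:00, 13:00–13:15, 14:45–15:00, 17:15–18:45.
Sven ∩ Pablo ∩ Anders: 11:15–12:00, 13:00–13:15, 17:15–17:30.
Sven ∩ Pablo ∩ Anders ∩ Nikolai: 11:15–12:00, 13:00–13:15, 17:15–17:30.
Sven ∩ Pablo ∩ Anders ∩ Nikolai ∩ Diego: 13:00–13:15.
Restricted to 12:15–17:30: 13:00–13:15.
Windows ≥ 15 min: 13:00–13:15.
Earliest such window starts at 13:00.

13:00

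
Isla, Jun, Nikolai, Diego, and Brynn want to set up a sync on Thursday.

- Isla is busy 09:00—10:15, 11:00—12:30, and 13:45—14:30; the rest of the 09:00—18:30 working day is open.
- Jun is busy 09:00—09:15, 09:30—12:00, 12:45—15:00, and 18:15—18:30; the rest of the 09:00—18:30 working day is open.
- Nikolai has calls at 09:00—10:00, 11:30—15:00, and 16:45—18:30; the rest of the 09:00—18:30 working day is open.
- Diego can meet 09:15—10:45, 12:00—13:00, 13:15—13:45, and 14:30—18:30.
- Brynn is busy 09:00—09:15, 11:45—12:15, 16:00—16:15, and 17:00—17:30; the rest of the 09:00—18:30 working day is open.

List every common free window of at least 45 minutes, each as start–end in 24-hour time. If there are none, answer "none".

15:00–16:00

Isla free within 09:00–18:30: 10:15–11:00, 12:30–13:45, 14:30–18:30.
Jun free within 09:00–18:30: 09:15–09:30, 12:00–12:45, 15:00–18:15.
Nikolai free within 09:00–18:30: 10:00–11:30, 15:00–16:45.
Brynn free within 09:00–18:30: 09:15–11:45, 12:15–16:00, 16:15–17:00, 17:30–18:30.
Isla ∩ Jun: 12:30–12:45, 15:00–18:15.
Isla ∩ Jun ∩ Nikolai: 15:00–16:45.
Isla ∩ Jun ∩ Nikolai ∩ Diego: 15:00–16:45.
Isla ∩ Jun ∩ Nikolai ∩ Diego ∩ Brynn: 15:00–16:00, 16:15–16:45.
Windows ≥ 45 min: 15:00–16:00.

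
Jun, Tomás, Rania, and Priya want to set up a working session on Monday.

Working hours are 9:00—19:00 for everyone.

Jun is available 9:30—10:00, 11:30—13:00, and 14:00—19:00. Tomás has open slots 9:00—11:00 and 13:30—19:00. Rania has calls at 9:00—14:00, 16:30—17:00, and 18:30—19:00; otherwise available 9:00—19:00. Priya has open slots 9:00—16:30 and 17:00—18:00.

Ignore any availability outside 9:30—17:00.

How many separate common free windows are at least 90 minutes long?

1

Rania free within 09:00–19:00: 14:00–16:30, 17:00–18:30.
Jun ∩ Tomás: 09:30–10:00, 14:00–19:00.
Jun ∩ Tomás ∩ Rania: 14:00–16:30, 17:00–18:30.
Jun ∩ Tomás ∩ Rania ∩ Priya: 14:00–16:30, 17:00–18:00.
Restricted to 09:30–17:00: 14:00–16:30.
Windows ≥ 90 min: 14:00–16:30.
That's 1 window.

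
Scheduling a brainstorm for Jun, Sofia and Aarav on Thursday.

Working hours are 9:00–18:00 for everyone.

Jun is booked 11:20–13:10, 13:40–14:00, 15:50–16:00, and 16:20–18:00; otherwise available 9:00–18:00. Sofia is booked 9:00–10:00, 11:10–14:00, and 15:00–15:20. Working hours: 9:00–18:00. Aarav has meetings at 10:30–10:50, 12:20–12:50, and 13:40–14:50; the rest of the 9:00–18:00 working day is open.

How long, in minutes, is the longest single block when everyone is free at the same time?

Jun free within 09:00–18:00: 09:00–11:20, 13:10–13:40, 14:00–15:50, 16:00–16:20.
Sofia free within 09:00–18:00: 10:00–11:10, 14:00–15:00, 15:20–18:00.
Aarav free within 09:00–18:00: 09:00–10:30, 10:50–12:20, 12:50–13:40, 14:50–18:00.
Jun ∩ Sofia: 10:00–11:10, 14:00–15:00, 15:20–15:50, 16:00–16:20.
Jun ∩ Sofia ∩ Aarav: 10:00–10:30, 10:50–11:10, 14:50–15:00, 15:20–15:50, 16:00–16:20.
Common window lengths: 30, 20, 10, 30, 20 min; longest is 30.

30 minutes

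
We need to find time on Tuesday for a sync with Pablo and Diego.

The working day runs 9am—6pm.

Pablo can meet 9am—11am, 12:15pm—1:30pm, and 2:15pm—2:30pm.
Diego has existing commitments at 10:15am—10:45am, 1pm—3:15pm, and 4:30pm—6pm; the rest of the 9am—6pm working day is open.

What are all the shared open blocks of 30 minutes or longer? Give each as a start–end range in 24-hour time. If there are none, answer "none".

Diego free within 09:00–18:00: 09:00–10:15, 10:45–13:00, 15:15–16:30.
Pablo ∩ Diego: 09:00–10:15, 10:45–11:00, 12:15–13:00.
Windows ≥ 30 min: 09:00–10:15, 12:15–13:00.

09:00–10:15, 12:15–13:00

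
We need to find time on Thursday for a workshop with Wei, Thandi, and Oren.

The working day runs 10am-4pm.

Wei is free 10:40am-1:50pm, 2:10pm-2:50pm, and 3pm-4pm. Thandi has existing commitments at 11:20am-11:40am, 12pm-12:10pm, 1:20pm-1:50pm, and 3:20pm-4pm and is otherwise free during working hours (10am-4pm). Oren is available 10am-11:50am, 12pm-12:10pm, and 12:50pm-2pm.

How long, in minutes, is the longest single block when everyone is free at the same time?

40 minutes

Thandi free within 10:00–16:00: 10:00–11:20, 11:40–12:00, 12:10–13:20, 13:50–15:20.
Wei ∩ Thandi: 10:40–11:20, 11:40–12:00, 12:10–13:20, 14:10–14:50, 15:00–15:20.
Wei ∩ Thandi ∩ Oren: 10:40–11:20, 11:40–11:50, 12:50–13:20.
Common window lengths: 40, 10, 30 min; longest is 40.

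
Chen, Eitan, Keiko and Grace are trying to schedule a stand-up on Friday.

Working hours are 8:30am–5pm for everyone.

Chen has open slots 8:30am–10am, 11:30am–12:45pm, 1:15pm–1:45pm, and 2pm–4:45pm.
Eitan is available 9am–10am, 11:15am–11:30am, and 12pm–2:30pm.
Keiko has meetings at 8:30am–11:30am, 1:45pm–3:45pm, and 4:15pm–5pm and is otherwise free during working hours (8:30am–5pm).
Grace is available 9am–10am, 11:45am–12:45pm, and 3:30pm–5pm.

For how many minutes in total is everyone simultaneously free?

Keiko free within 08:30–17:00: 11:30–13:45, 15:45–16:15.
Chen ∩ Eitan: 09:00–10:00, 12:00–12:45, 13:15–13:45, 14:00–14:30.
Chen ∩ Eitan ∩ Keiko: 12:00–12:45, 13:15–13:45.
Chen ∩ Eitan ∩ Keiko ∩ Grace: 12:00–12:45.
Total common minutes: 45.

45 minutes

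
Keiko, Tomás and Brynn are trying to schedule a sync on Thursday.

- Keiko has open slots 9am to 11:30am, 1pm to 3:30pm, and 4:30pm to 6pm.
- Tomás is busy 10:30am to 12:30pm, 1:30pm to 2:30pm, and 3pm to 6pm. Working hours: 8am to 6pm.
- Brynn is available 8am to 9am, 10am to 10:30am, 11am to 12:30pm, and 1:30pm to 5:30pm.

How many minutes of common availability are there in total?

60 minutes

Tomás free within 08:00–18:00: 08:00–10:30, 12:30–13:30, 14:30–15:00.
Keiko ∩ Tomás: 09:00–10:30, 13:00–13:30, 14:30–15:00.
Keiko ∩ Tomás ∩ Brynn: 10:00–10:30, 14:30–15:00.
Total common minutes: 30 + 30 = 60.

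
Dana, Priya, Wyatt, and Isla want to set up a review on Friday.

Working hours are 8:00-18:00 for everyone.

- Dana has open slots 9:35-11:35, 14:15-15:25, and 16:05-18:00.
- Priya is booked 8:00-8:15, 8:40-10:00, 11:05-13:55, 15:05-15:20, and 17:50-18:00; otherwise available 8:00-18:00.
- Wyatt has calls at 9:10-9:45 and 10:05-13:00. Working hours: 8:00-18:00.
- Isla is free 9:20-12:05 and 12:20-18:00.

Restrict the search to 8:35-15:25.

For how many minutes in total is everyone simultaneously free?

60 minutes

Priya free within 08:00–18:00: 08:15–08:40, 10:00–11:05, 13:55–15:05, 15:20–17:50.
Wyatt free within 08:00–18:00: 08:00–09:10, 09:45–10:05, 13:00–18:00.
Dana ∩ Priya: 10:00–11:05, 14:15–15:05, 15:20–15:25, 16:05–17:50.
Dana ∩ Priya ∩ Wyatt: 10:00–10:05, 14:15–15:05, 15:20–15:25, 16:05–17:50.
Dana ∩ Priya ∩ Wyatt ∩ Isla: 10:00–10:05, 14:15–15:05, 15:20–15:25, 16:05–17:50.
Restricted to 08:35–15:25: 10:00–10:05, 14:15–15:05, 15:20–15:25.
Total common minutes: 5 + 50 + 5 = 60.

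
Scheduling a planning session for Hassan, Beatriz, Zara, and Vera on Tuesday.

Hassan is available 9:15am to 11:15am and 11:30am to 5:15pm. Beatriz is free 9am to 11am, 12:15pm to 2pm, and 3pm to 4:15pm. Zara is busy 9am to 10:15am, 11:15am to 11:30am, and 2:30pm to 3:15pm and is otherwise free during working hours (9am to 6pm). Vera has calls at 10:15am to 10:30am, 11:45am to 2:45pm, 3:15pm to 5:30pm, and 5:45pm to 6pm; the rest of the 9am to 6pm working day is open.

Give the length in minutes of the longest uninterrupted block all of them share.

30 minutes

Zara free within 09:00–18:00: 10:15–11:15, 11:30–14:30, 15:15–18:00.
Vera free within 09:00–18:00: 09:00–10:15, 10:30–11:45, 14:45–15:15, 17:30–17:45.
Hassan ∩ Beatriz: 09:15–11:00, 12:15–14:00, 15:00–16:15.
Hassan ∩ Beatriz ∩ Zara: 10:15–11:00, 12:15–14:00, 15:15–16:15.
Hassan ∩ Beatriz ∩ Zara ∩ Vera: 10:30–11:00.
Single common window of 30 minutes.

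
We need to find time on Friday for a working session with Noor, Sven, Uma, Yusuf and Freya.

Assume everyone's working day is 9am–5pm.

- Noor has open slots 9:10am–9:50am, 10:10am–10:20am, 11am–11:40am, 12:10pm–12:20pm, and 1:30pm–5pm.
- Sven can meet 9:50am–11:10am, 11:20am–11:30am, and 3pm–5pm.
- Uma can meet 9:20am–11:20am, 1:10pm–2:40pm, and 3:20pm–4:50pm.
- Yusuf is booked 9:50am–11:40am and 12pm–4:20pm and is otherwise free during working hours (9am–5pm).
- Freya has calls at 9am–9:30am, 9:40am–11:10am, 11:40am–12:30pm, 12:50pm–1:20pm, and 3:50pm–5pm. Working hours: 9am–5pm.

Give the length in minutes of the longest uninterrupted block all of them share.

0 minutes

Yusuf free within 09:00–17:00: 09:00–09:50, 11:40–12:00, 16:20–17:00.
Freya free within 09:00–17:00: 09:30–09:40, 11:10–11:40, 12:30–12:50, 13:20–15:50.
Noor ∩ Sven: 10:10–10:20, 11:00–11:10, 11:20–11:30, 15:00–17:00.
Noor ∩ Sven ∩ Uma: 10:10–10:20, 11:00–11:10, 15:20–16:50.
Noor ∩ Sven ∩ Uma ∩ Yusuf: 16:20–16:50.
Noor ∩ Sven ∩ Uma ∩ Yusuf ∩ Freya: (none).
No common window.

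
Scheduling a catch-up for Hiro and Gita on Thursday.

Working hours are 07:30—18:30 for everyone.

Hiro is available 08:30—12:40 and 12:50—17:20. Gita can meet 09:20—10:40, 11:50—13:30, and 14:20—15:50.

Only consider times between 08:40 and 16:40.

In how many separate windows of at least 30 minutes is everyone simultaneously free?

Hiro ∩ Gita: 09:20–10:40, 11:50–12:40, 12:50–13:30, 14:20–15:50.
Restricted to 08:40–16:40: 09:20–10:40, 11:50–12:40, 12:50–13:30, 14:20–15:50.
Windows ≥ 30 min: 09:20–10:40, 11:50–12:40, 12:50–13:30, 14:20–15:50.
That's 4 windows.

4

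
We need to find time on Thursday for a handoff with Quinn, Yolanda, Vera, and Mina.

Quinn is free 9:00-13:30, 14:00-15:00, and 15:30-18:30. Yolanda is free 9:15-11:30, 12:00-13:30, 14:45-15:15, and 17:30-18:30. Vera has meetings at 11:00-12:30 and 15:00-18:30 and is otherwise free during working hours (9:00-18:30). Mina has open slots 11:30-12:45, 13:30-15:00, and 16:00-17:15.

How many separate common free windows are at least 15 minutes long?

2

Vera free within 09:00–18:30: 09:00–11:00, 12:30–15:00.
Quinn ∩ Yolanda: 09:15–11:30, 12:00–13:30, 14:45–15:00, 17:30–18:30.
Quinn ∩ Yolanda ∩ Vera: 09:15–11:00, 12:30–13:30, 14:45–15:00.
Quinn ∩ Yolanda ∩ Vera ∩ Mina: 12:30–12:45, 14:45–15:00.
Windows ≥ 15 min: 12:30–12:45, 14:45–15:00.
That's 2 windows.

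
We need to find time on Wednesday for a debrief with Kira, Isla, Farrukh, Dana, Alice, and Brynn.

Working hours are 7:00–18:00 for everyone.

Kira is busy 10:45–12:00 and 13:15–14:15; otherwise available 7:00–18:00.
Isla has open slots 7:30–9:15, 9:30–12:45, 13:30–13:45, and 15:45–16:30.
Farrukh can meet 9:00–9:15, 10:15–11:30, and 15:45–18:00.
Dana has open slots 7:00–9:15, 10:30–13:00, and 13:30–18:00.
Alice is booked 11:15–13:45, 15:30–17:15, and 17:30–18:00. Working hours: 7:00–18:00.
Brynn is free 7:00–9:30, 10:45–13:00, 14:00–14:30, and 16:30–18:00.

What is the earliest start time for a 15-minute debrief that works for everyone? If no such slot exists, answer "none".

Kira free within 07:00–18:00: 07:00–10:45, 12:00–13:15, 14:15–18:00.
Alice free within 07:00–18:00: 07:00–11:15, 13:45–15:30, 17:15–17:30.
Kira ∩ Isla: 07:30–09:15, 09:30–10:45, 12:00–12:45, 15:45–16:30.
Kira ∩ Isla ∩ Farrukh: 09:00–09:15, 10:15–10:45, 15:45–16:30.
Kira ∩ Isla ∩ Farrukh ∩ Dana: 09:00–09:15, 10:30–10:45, 15:45–16:30.
Kira ∩ Isla ∩ Farrukh ∩ Dana ∩ Alice: 09:00–09:15, 10:30–10:45.
Kira ∩ Isla ∩ Farrukh ∩ Dana ∩ Alice ∩ Brynn: 09:00–09:15.
Windows ≥ 15 min: 09:00–09:15.
Earliest such window starts at 09:00.

09:00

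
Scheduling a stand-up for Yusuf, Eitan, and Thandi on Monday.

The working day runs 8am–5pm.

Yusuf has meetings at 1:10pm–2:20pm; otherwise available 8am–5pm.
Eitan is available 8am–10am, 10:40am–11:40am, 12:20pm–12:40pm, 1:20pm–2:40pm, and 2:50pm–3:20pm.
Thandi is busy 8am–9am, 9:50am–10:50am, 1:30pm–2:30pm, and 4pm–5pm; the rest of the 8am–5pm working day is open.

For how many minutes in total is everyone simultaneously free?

160 minutes

Yusuf free within 08:00–17:00: 08:00–13:10, 14:20–17:00.
Thandi free within 08:00–17:00: 09:00–09:50, 10:50–13:30, 14:30–16:00.
Yusuf ∩ Eitan: 08:00–10:00, 10:40–11:40, 12:20–12:40, 14:20–14:40, 14:50–15:20.
Yusuf ∩ Eitan ∩ Thandi: 09:00–09:50, 10:50–11:40, 12:20–12:40, 14:30–14:40, 14:50–15:20.
Total common minutes: 50 + 50 + 20 + 10 + 30 = 160.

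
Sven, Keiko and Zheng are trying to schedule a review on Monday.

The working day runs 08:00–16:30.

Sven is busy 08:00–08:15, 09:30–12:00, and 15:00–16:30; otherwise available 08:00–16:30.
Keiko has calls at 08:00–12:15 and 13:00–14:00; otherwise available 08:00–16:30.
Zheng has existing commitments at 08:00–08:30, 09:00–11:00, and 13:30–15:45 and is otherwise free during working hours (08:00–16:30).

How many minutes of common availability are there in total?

Sven free within 08:00–16:30: 08:15–09:30, 12:00–15:00.
Keiko free within 08:00–16:30: 12:15–13:00, 14:00–16:30.
Zheng free within 08:00–16:30: 08:30–09:00, 11:00–13:30, 15:45–16:30.
Sven ∩ Keiko: 12:15–13:00, 14:00–15:00.
Sven ∩ Keiko ∩ Zheng: 12:15–13:00.
Total common minutes: 45.

45 minutes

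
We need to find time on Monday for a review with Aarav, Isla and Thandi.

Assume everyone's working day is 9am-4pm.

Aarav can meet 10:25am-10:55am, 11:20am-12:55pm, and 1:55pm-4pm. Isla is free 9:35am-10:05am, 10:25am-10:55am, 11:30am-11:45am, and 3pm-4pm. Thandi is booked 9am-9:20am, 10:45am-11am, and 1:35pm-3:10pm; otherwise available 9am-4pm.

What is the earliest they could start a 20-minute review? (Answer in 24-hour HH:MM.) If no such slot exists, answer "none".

10:25

Thandi free within 09:00–16:00: 09:20–10:45, 11:00–13:35, 15:10–16:00.
Aarav ∩ Isla: 10:25–10:55, 11:30–11:45, 15:00–16:00.
Aarav ∩ Isla ∩ Thandi: 10:25–10:45, 11:30–11:45, 15:10–16:00.
Windows ≥ 20 min: 10:25–10:45, 15:10–16:00.
Earliest such window starts at 10:25.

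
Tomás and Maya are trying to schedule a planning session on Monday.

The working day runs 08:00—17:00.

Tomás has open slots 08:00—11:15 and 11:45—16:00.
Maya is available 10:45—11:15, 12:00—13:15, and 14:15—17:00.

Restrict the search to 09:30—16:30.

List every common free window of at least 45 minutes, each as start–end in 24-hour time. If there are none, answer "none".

12:00–13:15, 14:15–16:00

Tomás ∩ Maya: 10:45–11:15, 12:00–13:15, 14:15–16:00.
Restricted to 09:30–16:30: 10:45–11:15, 12:00–13:15, 14:15–16:00.
Windows ≥ 45 min: 12:00–13:15, 14:15–16:00.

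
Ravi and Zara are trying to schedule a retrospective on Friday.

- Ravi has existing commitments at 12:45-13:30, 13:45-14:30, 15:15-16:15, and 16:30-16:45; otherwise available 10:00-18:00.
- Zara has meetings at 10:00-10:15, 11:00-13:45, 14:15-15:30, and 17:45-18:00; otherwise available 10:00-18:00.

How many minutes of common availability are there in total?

Ravi free within 10:00–18:00: 10:00–12:45, 13:30–13:45, 14:30–15:15, 16:15–16:30, 16:45–18:00.
Zara free within 10:00–18:00: 10:15–11:00, 13:45–14:15, 15:30–17:45.
Ravi ∩ Zara: 10:15–11:00, 16:15–16:30, 16:45–17:45.
Total common minutes: 45 + 15 + 60 = 120.

120 minutes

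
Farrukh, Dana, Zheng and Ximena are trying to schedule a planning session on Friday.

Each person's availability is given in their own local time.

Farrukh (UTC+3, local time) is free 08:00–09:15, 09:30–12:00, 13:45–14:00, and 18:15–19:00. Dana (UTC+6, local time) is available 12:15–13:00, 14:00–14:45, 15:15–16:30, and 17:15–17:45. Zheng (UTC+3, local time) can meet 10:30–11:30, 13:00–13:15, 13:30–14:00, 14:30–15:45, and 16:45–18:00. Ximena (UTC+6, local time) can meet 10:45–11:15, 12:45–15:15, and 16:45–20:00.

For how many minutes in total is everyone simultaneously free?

Farrukh → UTC: 05:00–06:15, 06:30–09:00, 10:45–11:00, 15:15–16:00.
Dana → UTC: 06:15–07:00, 08:00–08:45, 09:15–10:30, 11:15–11:45.
Zheng → UTC: 07:30–08:30, 10:00–10:15, 10:30–11:00, 11:30–12:45, 13:45–15:00.
Ximena → UTC: 04:45–05:15, 06:45–09:15, 10:45–14:00.
Farrukh ∩ Dana: 06:30–07:00, 08:00–08:45.
Farrukh ∩ Dana ∩ Zheng: 08:00–08:30.
Farrukh ∩ Dana ∩ Zheng ∩ Ximena: 08:00–08:30.
Total common minutes: 30.

30 minutes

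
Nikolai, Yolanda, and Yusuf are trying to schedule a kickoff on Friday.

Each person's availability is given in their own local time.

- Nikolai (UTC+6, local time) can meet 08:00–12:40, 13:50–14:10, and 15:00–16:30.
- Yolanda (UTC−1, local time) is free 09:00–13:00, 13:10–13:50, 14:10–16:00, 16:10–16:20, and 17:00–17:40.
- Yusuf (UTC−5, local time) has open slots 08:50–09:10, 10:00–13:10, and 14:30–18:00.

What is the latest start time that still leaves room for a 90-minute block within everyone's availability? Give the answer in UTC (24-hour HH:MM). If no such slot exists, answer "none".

Nikolai → UTC: 02:00–06:40, 07:50–08:10, 09:00–10:30.
Yolanda → UTC: 10:00–14:00, 14:10–14:50, 15:10–17:00, 17:10–17:20, 18:00–18:40.
Yusuf → UTC: 13:50–14:10, 15:00–18:10, 19:30–23:00.
Nikolai ∩ Yolanda: 10:00–10:30.
Nikolai ∩ Yolanda ∩ Yusuf: (none).
Windows ≥ 90 min: (none).

none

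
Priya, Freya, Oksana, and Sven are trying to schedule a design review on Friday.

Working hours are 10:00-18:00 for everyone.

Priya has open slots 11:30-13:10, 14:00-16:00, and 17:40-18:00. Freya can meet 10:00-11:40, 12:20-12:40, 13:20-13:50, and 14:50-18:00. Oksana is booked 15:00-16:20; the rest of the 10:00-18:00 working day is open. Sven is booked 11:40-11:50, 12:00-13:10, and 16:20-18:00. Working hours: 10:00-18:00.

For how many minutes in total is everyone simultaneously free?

Oksana free within 10:00–18:00: 10:00–15:00, 16:20–18:00.
Sven free within 10:00–18:00: 10:00–11:40, 11:50–12:00, 13:10–16:20.
Priya ∩ Freya: 11:30–11:40, 12:20–12:40, 14:50–16:00, 17:40–18:00.
Priya ∩ Freya ∩ Oksana: 11:30–11:40, 12:20–12:40, 14:50–15:00, 17:40–18:00.
Priya ∩ Freya ∩ Oksana ∩ Sven: 11:30–11:40, 14:50–15:00.
Total common minutes: 10 + 10 = 20.

20 minutes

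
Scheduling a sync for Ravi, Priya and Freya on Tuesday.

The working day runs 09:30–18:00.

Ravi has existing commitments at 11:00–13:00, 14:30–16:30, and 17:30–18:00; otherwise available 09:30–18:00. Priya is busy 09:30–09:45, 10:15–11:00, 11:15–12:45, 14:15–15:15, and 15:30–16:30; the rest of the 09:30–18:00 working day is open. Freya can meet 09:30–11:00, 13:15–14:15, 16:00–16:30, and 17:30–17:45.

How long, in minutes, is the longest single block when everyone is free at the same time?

60 minutes

Ravi free within 09:30–18:00: 09:30–11:00, 13:00–14:30, 16:30–17:30.
Priya free within 09:30–18:00: 09:45–10:15, 11:00–11:15, 12:45–14:15, 15:15–15:30, 16:30–18:00.
Ravi ∩ Priya: 09:45–10:15, 13:00–14:15, 16:30–17:30.
Ravi ∩ Priya ∩ Freya: 09:45–10:15, 13:15–14:15.
Common window lengths: 30, 60 min; longest is 60.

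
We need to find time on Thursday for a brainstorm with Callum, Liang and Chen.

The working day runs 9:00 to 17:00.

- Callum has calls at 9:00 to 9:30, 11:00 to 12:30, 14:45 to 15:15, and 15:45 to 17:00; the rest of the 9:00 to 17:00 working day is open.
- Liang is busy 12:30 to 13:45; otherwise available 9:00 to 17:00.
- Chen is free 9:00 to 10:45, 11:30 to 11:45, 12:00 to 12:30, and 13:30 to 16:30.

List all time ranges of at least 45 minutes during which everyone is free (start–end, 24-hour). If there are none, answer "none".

09:30–10:45, 13:45–14:45

Callum free within 09:00–17:00: 09:30–11:00, 12:30–14:45, 15:15–15:45.
Liang free within 09:00–17:00: 09:00–12:30, 13:45–17:00.
Callum ∩ Liang: 09:30–11:00, 13:45–14:45, 15:15–15:45.
Callum ∩ Liang ∩ Chen: 09:30–10:45, 13:45–14:45, 15:15–15:45.
Windows ≥ 45 min: 09:30–10:45, 13:45–14:45.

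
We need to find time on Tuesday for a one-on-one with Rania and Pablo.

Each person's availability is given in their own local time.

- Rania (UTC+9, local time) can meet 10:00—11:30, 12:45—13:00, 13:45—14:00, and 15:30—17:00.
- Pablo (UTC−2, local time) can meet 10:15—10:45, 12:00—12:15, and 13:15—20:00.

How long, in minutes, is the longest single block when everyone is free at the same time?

Rania → UTC: 01:00–02:30, 03:45–04:00, 04:45–05:00, 06:30–08:00.
Pablo → UTC: 12:15–12:45, 14:00–14:15, 15:15–22:00.
Rania ∩ Pablo: (none).
No common window.

0 minutes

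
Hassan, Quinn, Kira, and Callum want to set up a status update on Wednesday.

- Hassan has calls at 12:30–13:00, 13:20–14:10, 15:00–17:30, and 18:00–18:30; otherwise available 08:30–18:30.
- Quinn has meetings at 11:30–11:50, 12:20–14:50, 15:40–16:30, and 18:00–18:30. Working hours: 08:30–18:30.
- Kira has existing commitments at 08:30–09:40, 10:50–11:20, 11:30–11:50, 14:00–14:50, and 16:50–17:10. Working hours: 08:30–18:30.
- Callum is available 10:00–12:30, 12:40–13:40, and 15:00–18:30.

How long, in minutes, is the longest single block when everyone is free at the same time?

50 minutes

Hassan free within 08:30–18:30: 08:30–12:30, 13:00–13:20, 14:10–15:00, 17:30–18:00.
Quinn free within 08:30–18:30: 08:30–11:30, 11:50–12:20, 14:50–15:40, 16:30–18:00.
Kira free within 08:30–18:30: 09:40–10:50, 11:20–11:30, 11:50–14:00, 14:50–16:50, 17:10–18:30.
Hassan ∩ Quinn: 08:30–11:30, 11:50–12:20, 14:50–15:00, 17:30–18:00.
Hassan ∩ Quinn ∩ Kira: 09:40–10:50, 11:20–11:30, 11:50–12:20, 14:50–15:00, 17:30–18:00.
Hassan ∩ Quinn ∩ Kira ∩ Callum: 10:00–10:50, 11:20–11:30, 11:50–12:20, 17:30–18:00.
Common window lengths: 50, 10, 30, 30 min; longest is 50.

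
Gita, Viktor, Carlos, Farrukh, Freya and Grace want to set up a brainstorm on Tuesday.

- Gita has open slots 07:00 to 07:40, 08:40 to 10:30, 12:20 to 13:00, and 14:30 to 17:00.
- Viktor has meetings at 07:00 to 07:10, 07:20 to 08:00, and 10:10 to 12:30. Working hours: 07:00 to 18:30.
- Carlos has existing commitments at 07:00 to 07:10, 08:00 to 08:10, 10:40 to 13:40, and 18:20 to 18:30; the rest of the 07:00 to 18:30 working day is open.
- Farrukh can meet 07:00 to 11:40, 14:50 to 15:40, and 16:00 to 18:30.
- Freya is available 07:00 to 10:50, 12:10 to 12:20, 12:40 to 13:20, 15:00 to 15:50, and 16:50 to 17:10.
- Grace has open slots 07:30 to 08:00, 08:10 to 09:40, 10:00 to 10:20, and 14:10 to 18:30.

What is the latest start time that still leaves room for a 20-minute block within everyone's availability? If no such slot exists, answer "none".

Viktor free within 07:00–18:30: 07:10–07:20, 08:00–10:10, 12:30–18:30.
Carlos free within 07:00–18:30: 07:10–08:00, 08:10–10:40, 13:40–18:20.
Gita ∩ Viktor: 07:10–07:20, 08:40–10:10, 12:30–13:00, 14:30–17:00.
Gita ∩ Viktor ∩ Carlos: 07:10–07:20, 08:40–10:10, 14:30–17:00.
Gita ∩ Viktor ∩ Carlos ∩ Farrukh: 07:10–07:20, 08:40–10:10, 14:50–15:40, 16:00–17:00.
Gita ∩ Viktor ∩ Carlos ∩ Farrukh ∩ Freya: 07:10–07:20, 08:40–10:10, 15:00–15:40, 16:50–17:00.
Gita ∩ Viktor ∩ Carlos ∩ Farrukh ∩ Freya ∩ Grace: 08:40–09:40, 10:00–10:10, 15:00–15:40, 16:50–17:00.
Windows ≥ 20 min: 08:40–09:40, 15:00–15:40.
Latest start in the last window 15:00–15:40 is 15:40 − 20 min = 15:20.

15:20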